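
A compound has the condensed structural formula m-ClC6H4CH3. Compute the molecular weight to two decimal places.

126.58 g/mol

Element totals:
  C: 7
  H: 7
  Cl: 1
Molecular formula: C7H7Cl.
  M = 7(12.011) + 7(1.008) + 35.45
    = 84.077 + 7.056 + 35.450 = 126.583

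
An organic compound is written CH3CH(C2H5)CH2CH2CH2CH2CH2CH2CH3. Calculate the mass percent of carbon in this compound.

Element totals:
  C: 11
  H: 24
Molecular formula: C11H24.
Molar mass = 156.313 g/mol.
Mass from C: 11 × 12.011 = 132.121 g/mol.
%C = 132.121 / 156.313 × 100 = 84.52%.

84.52%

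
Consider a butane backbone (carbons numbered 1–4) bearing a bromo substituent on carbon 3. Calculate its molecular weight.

Atom tally by fragment:
  CH3 → C:1 H:3
  CH2 → C:1 H:2
  CH(Br) → C:1 H:1 Br:1
  CH3 → C:1 H:3
Element totals:
  C: 4
  H: 9
  Br: 1
Molecular formula: C4H9Br.
  M = 4(12.011) + 9(1.008) + 79.904
    = 48.044 + 9.072 + 79.904 = 137.020

137.02 g/mol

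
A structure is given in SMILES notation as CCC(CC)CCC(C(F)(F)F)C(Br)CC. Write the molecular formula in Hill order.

C12H22BrF3

Atom tally by fragment:
  CH3 → C:1 H:3
  CH2 → C:1 H:2
  CH(C2H5) → C:3 H:6
  CH2 → C:1 H:2
  CH2 → C:1 H:2
  CH(CF3) → C:2 H:1 F:3
  CH(Br) → C:1 H:1 Br:1
  CH2 → C:1 H:2
  CH3 → C:1 H:3
Element totals:
  C: 12
  H: 22
  Br: 1
  F: 3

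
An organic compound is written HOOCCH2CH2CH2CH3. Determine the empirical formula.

Element totals:
  C: 5
  H: 10
  O: 2
Molecular formula: C5H10O2.
gcd of subscripts (5, 10, 2) = 1, so the empirical formula equals the molecular formula.

C5H10O2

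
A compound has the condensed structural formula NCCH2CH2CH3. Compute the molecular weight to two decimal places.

Atom tally by fragment:
  NCCH2 → C:2 H:2 N:1
  CH2 → C:1 H:2
  CH3 → C:1 H:3
Element totals:
  C: 4
  H: 7
  N: 1
Molecular formula: C4H7N.
  M = 4(12.011) + 7(1.008) + 14.007
    = 48.044 + 7.056 + 14.007 = 69.107

69.11 g/mol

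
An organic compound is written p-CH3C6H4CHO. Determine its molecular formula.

C8H8O

Atom tally by fragment:
  benzene ring core → C:6 H:6
  (− 2 ring H displaced by substituents)
  + CH3 → C:1 H:3
  + CHO → C:1 H:1 O:1
Element totals:
  C: 8
  H: 8
  O: 1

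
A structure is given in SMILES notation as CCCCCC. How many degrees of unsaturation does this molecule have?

0

Atom tally by fragment:
  CH3 → C:1 H:3
  CH2 → C:1 H:2
  CH2 → C:1 H:2
  CH2 → C:1 H:2
  CH2 → C:1 H:2
  CH3 → C:1 H:3
Element totals:
  C: 6
  H: 14
Molecular formula: C6H14.
DoU = (2C + 2 + N − H − X) / 2 = (2·6 + 2 + 0 − 14 − 0) / 2 = 0.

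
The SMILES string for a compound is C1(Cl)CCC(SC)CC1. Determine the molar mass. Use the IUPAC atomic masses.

Atom tally by fragment:
  cyclohexane ring core → C:6 H:12
  (− 2 ring H displaced by substituents)
  + Cl → Cl:1
  + SCH3 → C:1 H:3 S:1
Element totals:
  C: 7
  H: 13
  Cl: 1
  S: 1
Molecular formula: C7H13ClS.
  M = 7(12.011) + 13(1.008) + 35.45 + 32.06
    = 84.077 + 13.104 + 35.450 + 32.060 = 164.691

164.69 g/mol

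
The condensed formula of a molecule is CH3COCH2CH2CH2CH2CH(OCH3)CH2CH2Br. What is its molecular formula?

C10H19BrO2

Atom tally by fragment:
  CH3COCH2 → C:3 H:5 O:1
  CH2 → C:1 H:2
  CH2 → C:1 H:2
  CH2 → C:1 H:2
  CH(OCH3) → C:2 H:4 O:1
  CH2 → C:1 H:2
  CH2Br → C:1 H:2 Br:1
Element totals:
  C: 10
  H: 19
  Br: 1
  O: 2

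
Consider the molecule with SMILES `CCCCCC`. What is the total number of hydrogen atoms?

Atom tally by fragment:
  CH3 → C:1 H:3
  CH2 → C:1 H:2
  CH2 → C:1 H:2
  CH2 → C:1 H:2
  CH2 → C:1 H:2
  CH3 → C:1 H:3
Element totals:
  C: 6
  H: 14

14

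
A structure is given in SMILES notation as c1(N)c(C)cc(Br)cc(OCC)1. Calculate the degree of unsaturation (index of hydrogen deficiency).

4

Atom tally by fragment:
  benzene ring core → C:6 H:6
  (− 4 ring H displaced by substituents)
  + NH2 → N:1 H:2
  + CH3 → C:1 H:3
  + Br → Br:1
  + OC2H5 → C:2 H:5 O:1
Element totals:
  C: 9
  H: 12
  Br: 1
  N: 1
  O: 1
Molecular formula: C9H12BrNO.
DoU = (2C + 2 + N − H − X) / 2 = (2·9 + 2 + 1 − 12 − 1) / 2 = 4.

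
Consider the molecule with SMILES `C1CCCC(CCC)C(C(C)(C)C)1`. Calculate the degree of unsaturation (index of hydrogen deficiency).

Atom tally by fragment:
  cyclohexane ring core → C:6 H:12
  (− 2 ring H displaced by substituents)
  + CH2CH2CH3 → C:3 H:7
  + C(CH3)3 → C:4 H:9
Element totals:
  C: 13
  H: 26
Molecular formula: C13H26.
DoU = (2C + 2 + N − H − X) / 2 = (2·13 + 2 + 0 − 26 − 0) / 2 = 1.

1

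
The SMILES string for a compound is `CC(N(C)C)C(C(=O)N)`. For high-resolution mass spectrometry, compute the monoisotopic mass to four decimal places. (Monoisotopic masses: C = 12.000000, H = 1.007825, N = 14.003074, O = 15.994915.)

Atom tally by fragment:
  CH3 → C:1 H:3
  CH(N(CH3)2) → C:3 H:7 N:1
  CH2CONH2 → C:2 H:4 O:1 N:1
Element totals:
  C: 6
  H: 14
  N: 2
  O: 1
Molecular formula: C6H14N2O.
  M = 6(12.0) + 14(1.007825) + 2(14.003074) + 15.994915
    = 72.000000 + 14.109550 + 28.006148 + 15.994915 = 130.110613

130.1106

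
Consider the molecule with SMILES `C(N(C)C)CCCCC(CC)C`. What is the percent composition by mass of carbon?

Atom tally by fragment:
  (CH3)2NCH2 → C:3 H:8 N:1
  CH2 → C:1 H:2
  CH2 → C:1 H:2
  CH2 → C:1 H:2
  CH2 → C:1 H:2
  CH(C2H5) → C:3 H:6
  CH3 → C:1 H:3
Element totals:
  C: 11
  H: 25
  N: 1
Molecular formula: C11H25N.
Molar mass = 171.328 g/mol.
Mass from C: 11 × 12.011 = 132.121 g/mol.
%C = 132.121 / 171.328 × 100 = 77.12%.

77.12%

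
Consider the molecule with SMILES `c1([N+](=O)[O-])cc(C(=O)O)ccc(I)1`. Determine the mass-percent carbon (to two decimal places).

28.69%

Atom tally by fragment:
  benzene ring core → C:6 H:6
  (− 3 ring H displaced by substituents)
  + NO2 → N:1 O:2
  + COOH → C:1 H:1 O:2
  + I → I:1
Element totals:
  C: 7
  H: 4
  I: 1
  N: 1
  O: 4
Molecular formula: C7H4INO4.
Molar mass = 293.016 g/mol.
Mass from C: 7 × 12.011 = 84.077 g/mol.
%C = 84.077 / 293.016 × 100 = 28.69%.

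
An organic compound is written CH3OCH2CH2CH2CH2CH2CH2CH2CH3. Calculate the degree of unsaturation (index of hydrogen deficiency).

0

Atom tally by fragment:
  CH3OCH2 → C:2 H:5 O:1
  CH2 → C:1 H:2
  CH2 → C:1 H:2
  CH2 → C:1 H:2
  CH2 → C:1 H:2
  CH2 → C:1 H:2
  CH2 → C:1 H:2
  CH3 → C:1 H:3
Element totals:
  C: 9
  H: 20
  O: 1
Molecular formula: C9H20O.
DoU = (2C + 2 + N − H − X) / 2 = (2·9 + 2 + 0 − 20 − 0) / 2 = 0.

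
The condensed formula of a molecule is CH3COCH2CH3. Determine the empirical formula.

C4H8O

Atom tally by fragment:
  CH3COCH2 → C:3 H:5 O:1
  CH3 → C:1 H:3
Element totals:
  C: 4
  H: 8
  O: 1
Molecular formula: C4H8O.
gcd of subscripts (4, 8, 1) = 1, so the empirical formula equals the molecular formula.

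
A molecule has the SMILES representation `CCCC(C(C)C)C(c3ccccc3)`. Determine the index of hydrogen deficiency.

Atom tally by fragment:
  CH3 → C:1 H:3
  CH2 → C:1 H:2
  CH2 → C:1 H:2
  CH(CH(CH3)2) → C:4 H:8
  CH2C6H5 → C:7 H:7
Element totals:
  C: 14
  H: 22
Molecular formula: C14H22.
DoU = (2C + 2 + N − H − X) / 2 = (2·14 + 2 + 0 − 22 − 0) / 2 = 4.

4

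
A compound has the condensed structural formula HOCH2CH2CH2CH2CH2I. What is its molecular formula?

C5H11IO

Atom tally by fragment:
  HOCH2CH2 → C:2 H:5 O:1
  CH2 → C:1 H:2
  CH2 → C:1 H:2
  CH2I → C:1 H:2 I:1
Element totals:
  C: 5
  H: 11
  I: 1
  O: 1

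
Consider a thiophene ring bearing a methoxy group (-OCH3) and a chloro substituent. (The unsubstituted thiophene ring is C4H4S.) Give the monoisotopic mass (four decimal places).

147.9750

Atom tally by fragment:
  thiophene ring core → C:4 H:4 S:1
  (− 2 ring H displaced by substituents)
  + OCH3 → C:1 H:3 O:1
  + Cl → Cl:1
Element totals:
  C: 5
  H: 5
  Cl: 1
  O: 1
  S: 1
Molecular formula: C5H5ClOS.
  M = 5(12.0) + 5(1.007825) + 34.968853 + 15.994915 + 31.972071
    = 60.000000 + 5.039125 + 34.968853 + 15.994915 + 31.972071 = 147.974964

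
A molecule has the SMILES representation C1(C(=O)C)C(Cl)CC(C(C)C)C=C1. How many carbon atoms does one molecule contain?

11

Atom tally by fragment:
  cyclohexene ring core → C:6 H:10
  (− 3 ring H displaced by substituents)
  + COCH3 → C:2 H:3 O:1
  + Cl → Cl:1
  + CH(CH3)2 → C:3 H:7
Element totals:
  C: 11
  H: 17
  Cl: 1
  O: 1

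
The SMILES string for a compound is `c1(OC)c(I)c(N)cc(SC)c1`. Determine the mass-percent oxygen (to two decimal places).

Atom tally by fragment:
  benzene ring core → C:6 H:6
  (− 4 ring H displaced by substituents)
  + OCH3 → C:1 H:3 O:1
  + I → I:1
  + NH2 → N:1 H:2
  + SCH3 → C:1 H:3 S:1
Element totals:
  C: 8
  H: 10
  I: 1
  N: 1
  O: 1
  S: 1
Molecular formula: C8H10INOS.
Molar mass = 295.138 g/mol.
Mass from O: 1 × 15.999 = 15.999 g/mol.
%O = 15.999 / 295.138 × 100 = 5.42%.

5.42%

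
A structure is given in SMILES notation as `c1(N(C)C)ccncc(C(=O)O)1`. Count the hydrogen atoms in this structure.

10

Atom tally by fragment:
  pyridine ring core → C:5 H:5 N:1
  (− 2 ring H displaced by substituents)
  + N(CH3)2 → N:1 C:2 H:6
  + COOH → C:1 H:1 O:2
Element totals:
  C: 8
  H: 10
  N: 2
  O: 2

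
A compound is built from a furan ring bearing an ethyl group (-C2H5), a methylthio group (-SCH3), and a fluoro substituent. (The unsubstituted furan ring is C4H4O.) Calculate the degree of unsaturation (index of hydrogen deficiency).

Atom tally by fragment:
  furan ring core → C:4 H:4 O:1
  (− 3 ring H displaced by substituents)
  + C2H5 → C:2 H:5
  + SCH3 → C:1 H:3 S:1
  + F → F:1
Element totals:
  C: 7
  H: 9
  F: 1
  O: 1
  S: 1
Molecular formula: C7H9FOS.
DoU = (2C + 2 + N − H − X) / 2 = (2·7 + 2 + 0 − 9 − 1) / 2 = 3.

3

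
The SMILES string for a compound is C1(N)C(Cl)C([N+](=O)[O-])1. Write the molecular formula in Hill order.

Atom tally by fragment:
  cyclopropane ring core → C:3 H:6
  (− 3 ring H displaced by substituents)
  + NH2 → N:1 H:2
  + Cl → Cl:1
  + NO2 → N:1 O:2
Element totals:
  C: 3
  H: 5
  Cl: 1
  N: 2
  O: 2

C3H5ClN2O2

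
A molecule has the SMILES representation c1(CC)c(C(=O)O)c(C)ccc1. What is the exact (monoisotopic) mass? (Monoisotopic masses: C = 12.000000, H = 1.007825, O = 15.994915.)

Atom tally by fragment:
  benzene ring core → C:6 H:6
  (− 3 ring H displaced by substituents)
  + C2H5 → C:2 H:5
  + COOH → C:1 H:1 O:2
  + CH3 → C:1 H:3
Element totals:
  C: 10
  H: 12
  O: 2
Molecular formula: C10H12O2.
  M = 10(12.0) + 12(1.007825) + 2(15.994915)
    = 120.000000 + 12.093900 + 31.989830 = 164.083730

164.0837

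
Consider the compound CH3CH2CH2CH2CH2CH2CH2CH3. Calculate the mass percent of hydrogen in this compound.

Atom tally by fragment:
  CH3 → C:1 H:3
  CH2 → C:1 H:2
  CH2 → C:1 H:2
  CH2 → C:1 H:2
  CH2 → C:1 H:2
  CH2 → C:1 H:2
  CH2 → C:1 H:2
  CH3 → C:1 H:3
Element totals:
  C: 8
  H: 18
Molecular formula: C8H18.
Molar mass = 114.232 g/mol.
Mass from H: 18 × 1.008 = 18.144 g/mol.
%H = 18.144 / 114.232 × 100 = 15.88%.

15.88%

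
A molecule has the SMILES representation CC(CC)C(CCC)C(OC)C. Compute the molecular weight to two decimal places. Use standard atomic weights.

172.31 g/mol

Atom tally by fragment:
  CH3 → C:1 H:3
  CH(C2H5) → C:3 H:6
  CH(CH2CH2CH3) → C:4 H:8
  CH(OCH3) → C:2 H:4 O:1
  CH3 → C:1 H:3
Element totals:
  C: 11
  H: 24
  O: 1
Molecular formula: C11H24O.
  M = 11(12.011) + 24(1.008) + 15.999
    = 132.121 + 24.192 + 15.999 = 172.312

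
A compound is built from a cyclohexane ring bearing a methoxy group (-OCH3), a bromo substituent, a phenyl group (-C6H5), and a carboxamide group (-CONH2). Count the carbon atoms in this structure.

Atom tally by fragment:
  cyclohexane ring core → C:6 H:12
  (− 4 ring H displaced by substituents)
  + OCH3 → C:1 H:3 O:1
  + Br → Br:1
  + C6H5 → C:6 H:5
  + CONH2 → C:1 H:2 O:1 N:1
Element totals:
  C: 14
  H: 18
  Br: 1
  N: 1
  O: 2

14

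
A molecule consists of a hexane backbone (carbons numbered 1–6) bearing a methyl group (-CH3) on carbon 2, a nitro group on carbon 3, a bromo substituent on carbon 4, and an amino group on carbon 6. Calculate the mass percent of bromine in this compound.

Atom tally by fragment:
  CH3 → C:1 H:3
  CH(CH3) → C:2 H:4
  CH(NO2) → C:1 H:1 N:1 O:2
  CH(Br) → C:1 H:1 Br:1
  CH2 → C:1 H:2
  CH2NH2 → C:1 H:4 N:1
Element totals:
  C: 7
  H: 15
  Br: 1
  N: 2
  O: 2
Molecular formula: C7H15BrN2O2.
Molar mass = 239.113 g/mol.
Mass from Br: 1 × 79.904 = 79.904 g/mol.
%Br = 79.904 / 239.113 × 100 = 33.42%.

33.42%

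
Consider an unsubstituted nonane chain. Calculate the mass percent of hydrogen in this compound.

15.72%

Atom tally by fragment:
  CH3 → C:1 H:3
  CH2 → C:1 H:2
  CH2 → C:1 H:2
  CH2 → C:1 H:2
  CH2 → C:1 H:2
  CH2 → C:1 H:2
  CH2 → C:1 H:2
  CH2 → C:1 H:2
  CH3 → C:1 H:3
Element totals:
  C: 9
  H: 20
Molecular formula: C9H20.
Molar mass = 128.259 g/mol.
Mass from H: 20 × 1.008 = 20.160 g/mol.
%H = 20.160 / 128.259 × 100 = 15.72%.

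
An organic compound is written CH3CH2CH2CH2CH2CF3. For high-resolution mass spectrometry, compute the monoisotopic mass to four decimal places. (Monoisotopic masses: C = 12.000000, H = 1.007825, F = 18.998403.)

Element totals:
  C: 6
  H: 11
  F: 3
Molecular formula: C6H11F3.
  M = 6(12.0) + 11(1.007825) + 3(18.998403)
    = 72.000000 + 11.086075 + 56.995209 = 140.081284

140.0813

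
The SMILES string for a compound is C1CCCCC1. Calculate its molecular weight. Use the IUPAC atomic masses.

84.16 g/mol

Atom tally by fragment:
  cyclohexane ring core → C:6 H:12
Element totals:
  C: 6
  H: 12
Molecular formula: C6H12.
  M = 6(12.011) + 12(1.008)
    = 72.066 + 12.096 = 84.162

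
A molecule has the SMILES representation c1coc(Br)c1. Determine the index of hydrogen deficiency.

Atom tally by fragment:
  furan ring core → C:4 H:4 O:1
  (− 1 ring H displaced by substituents)
  + Br → Br:1
Element totals:
  C: 4
  H: 3
  Br: 1
  O: 1
Molecular formula: C4H3BrO.
DoU = (2C + 2 + N − H − X) / 2 = (2·4 + 2 + 0 − 3 − 1) / 2 = 3.

3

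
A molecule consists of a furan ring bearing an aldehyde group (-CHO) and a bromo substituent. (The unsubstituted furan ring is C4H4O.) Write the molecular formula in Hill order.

C5H3BrO2

Atom tally by fragment:
  furan ring core → C:4 H:4 O:1
  (− 2 ring H displaced by substituents)
  + CHO → C:1 H:1 O:1
  + Br → Br:1
Element totals:
  C: 5
  H: 3
  Br: 1
  O: 2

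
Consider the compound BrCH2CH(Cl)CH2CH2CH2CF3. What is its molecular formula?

C6H9BrClF3

Atom tally by fragment:
  BrCH2 → C:1 H:2 Br:1
  CH(Cl) → C:1 H:1 Cl:1
  CH2 → C:1 H:2
  CH2 → C:1 H:2
  CH2CF3 → C:2 H:2 F:3
Element totals:
  C: 6
  H: 9
  Br: 1
  Cl: 1
  F: 3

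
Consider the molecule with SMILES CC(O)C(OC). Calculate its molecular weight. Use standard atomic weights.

90.12 g/mol

Atom tally by fragment:
  CH3 → C:1 H:3
  CH(OH) → C:1 H:2 O:1
  CH2OCH3 → C:2 H:5 O:1
Element totals:
  C: 4
  H: 10
  O: 2
Molecular formula: C4H10O2.
  M = 4(12.011) + 10(1.008) + 2(15.999)
    = 48.044 + 10.080 + 31.998 = 90.122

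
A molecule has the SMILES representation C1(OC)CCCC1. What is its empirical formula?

C6H12O

Atom tally by fragment:
  cyclopentane ring core → C:5 H:10
  (− 1 ring H displaced by substituents)
  + OCH3 → C:1 H:3 O:1
Element totals:
  C: 6
  H: 12
  O: 1
Molecular formula: C6H12O.
gcd of subscripts (6, 12, 1) = 1, so the empirical formula equals the molecular formula.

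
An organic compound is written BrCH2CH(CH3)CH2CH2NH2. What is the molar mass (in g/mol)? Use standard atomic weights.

Atom tally by fragment:
  BrCH2 → C:1 H:2 Br:1
  CH(CH3) → C:2 H:4
  CH2 → C:1 H:2
  CH2NH2 → C:1 H:4 N:1
Element totals:
  C: 5
  H: 12
  Br: 1
  N: 1
Molecular formula: C5H12BrN.
  M = 5(12.011) + 12(1.008) + 79.904 + 14.007
    = 60.055 + 12.096 + 79.904 + 14.007 = 166.062

166.06 g/mol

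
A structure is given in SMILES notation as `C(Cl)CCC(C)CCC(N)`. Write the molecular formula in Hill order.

Atom tally by fragment:
  ClCH2 → C:1 H:2 Cl:1
  CH2 → C:1 H:2
  CH2 → C:1 H:2
  CH(CH3) → C:2 H:4
  CH2 → C:1 H:2
  CH2 → C:1 H:2
  CH2NH2 → C:1 H:4 N:1
Element totals:
  C: 8
  H: 18
  Cl: 1
  N: 1

C8H18ClN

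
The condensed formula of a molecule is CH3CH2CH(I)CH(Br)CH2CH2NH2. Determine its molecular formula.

C6H13BrIN

Atom tally by fragment:
  CH3 → C:1 H:3
  CH2 → C:1 H:2
  CH(I) → C:1 H:1 I:1
  CH(Br) → C:1 H:1 Br:1
  CH2 → C:1 H:2
  CH2NH2 → C:1 H:4 N:1
Element totals:
  C: 6
  H: 13
  Br: 1
  I: 1
  N: 1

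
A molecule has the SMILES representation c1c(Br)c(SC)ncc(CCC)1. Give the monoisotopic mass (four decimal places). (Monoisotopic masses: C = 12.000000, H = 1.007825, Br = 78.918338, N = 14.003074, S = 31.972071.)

244.9874

Atom tally by fragment:
  pyridine ring core → C:5 H:5 N:1
  (− 3 ring H displaced by substituents)
  + Br → Br:1
  + SCH3 → C:1 H:3 S:1
  + CH2CH2CH3 → C:3 H:7
Element totals:
  C: 9
  H: 12
  Br: 1
  N: 1
  S: 1
Molecular formula: C9H12BrNS.
  M = 9(12.0) + 12(1.007825) + 78.918338 + 14.003074 + 31.972071
    = 108.000000 + 12.093900 + 78.918338 + 14.003074 + 31.972071 = 244.987383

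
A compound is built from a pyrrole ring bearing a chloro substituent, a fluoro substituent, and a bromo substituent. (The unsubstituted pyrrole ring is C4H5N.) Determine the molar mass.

Atom tally by fragment:
  pyrrole ring core → C:4 H:5 N:1
  (− 3 ring H displaced by substituents)
  + Cl → Cl:1
  + F → F:1
  + Br → Br:1
Element totals:
  C: 4
  H: 2
  Br: 1
  Cl: 1
  F: 1
  N: 1
Molecular formula: C4H2BrClFN.
  M = 4(12.011) + 2(1.008) + 79.904 + 35.45 + 18.998 + 14.007
    = 48.044 + 2.016 + 79.904 + 35.450 + 18.998 + 14.007 = 198.419

198.42 g/mol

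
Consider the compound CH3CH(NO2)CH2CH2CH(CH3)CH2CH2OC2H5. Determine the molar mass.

203.28 g/mol

Atom tally by fragment:
  CH3 → C:1 H:3
  CH(NO2) → C:1 H:1 N:1 O:2
  CH2 → C:1 H:2
  CH2 → C:1 H:2
  CH(CH3) → C:2 H:4
  CH2 → C:1 H:2
  CH2OC2H5 → C:3 H:7 O:1
Element totals:
  C: 10
  H: 21
  N: 1
  O: 3
Molecular formula: C10H21NO3.
  M = 10(12.011) + 21(1.008) + 14.007 + 3(15.999)
    = 120.110 + 21.168 + 14.007 + 47.997 = 203.282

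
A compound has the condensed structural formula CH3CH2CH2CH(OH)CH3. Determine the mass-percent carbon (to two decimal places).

68.13%

Atom tally by fragment:
  CH3 → C:1 H:3
  CH2 → C:1 H:2
  CH2 → C:1 H:2
  CH(OH) → C:1 H:2 O:1
  CH3 → C:1 H:3
Element totals:
  C: 5
  H: 12
  O: 1
Molecular formula: C5H12O.
Molar mass = 88.150 g/mol.
Mass from C: 5 × 12.011 = 60.055 g/mol.
%C = 60.055 / 88.150 × 100 = 68.13%.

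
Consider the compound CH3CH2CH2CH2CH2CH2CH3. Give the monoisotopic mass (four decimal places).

Atom tally by fragment:
  CH3 → C:1 H:3
  CH2 → C:1 H:2
  CH2 → C:1 H:2
  CH2 → C:1 H:2
  CH2 → C:1 H:2
  CH2 → C:1 H:2
  CH3 → C:1 H:3
Element totals:
  C: 7
  H: 16
Molecular formula: C7H16.
  M = 7(12.0) + 16(1.007825)
    = 84.000000 + 16.125200 = 100.125200

100.1252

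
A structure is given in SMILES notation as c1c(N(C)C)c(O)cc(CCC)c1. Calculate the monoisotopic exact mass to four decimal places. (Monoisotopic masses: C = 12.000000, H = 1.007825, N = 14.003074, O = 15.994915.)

179.1310

Atom tally by fragment:
  benzene ring core → C:6 H:6
  (− 3 ring H displaced by substituents)
  + N(CH3)2 → N:1 C:2 H:6
  + OH → O:1 H:1
  + CH2CH2CH3 → C:3 H:7
Element totals:
  C: 11
  H: 17
  N: 1
  O: 1
Molecular formula: C11H17NO.
  M = 11(12.0) + 17(1.007825) + 14.003074 + 15.994915
    = 132.000000 + 17.133025 + 14.003074 + 15.994915 = 179.131014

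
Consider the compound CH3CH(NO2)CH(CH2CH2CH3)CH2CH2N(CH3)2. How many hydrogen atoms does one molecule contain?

22

Element totals:
  C: 10
  H: 22
  N: 2
  O: 2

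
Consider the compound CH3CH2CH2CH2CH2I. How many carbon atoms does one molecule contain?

5

Atom tally by fragment:
  CH3 → C:1 H:3
  CH2 → C:1 H:2
  CH2 → C:1 H:2
  CH2 → C:1 H:2
  CH2I → C:1 H:2 I:1
Element totals:
  C: 5
  H: 11
  I: 1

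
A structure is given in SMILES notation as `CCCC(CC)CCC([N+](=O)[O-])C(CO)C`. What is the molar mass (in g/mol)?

231.34 g/mol

Atom tally by fragment:
  CH3 → C:1 H:3
  CH2 → C:1 H:2
  CH2 → C:1 H:2
  CH(C2H5) → C:3 H:6
  CH2 → C:1 H:2
  CH2 → C:1 H:2
  CH(NO2) → C:1 H:1 N:1 O:2
  CH(CH2OH) → C:2 H:4 O:1
  CH3 → C:1 H:3
Element totals:
  C: 12
  H: 25
  N: 1
  O: 3
Molecular formula: C12H25NO3.
  M = 12(12.011) + 25(1.008) + 14.007 + 3(15.999)
    = 144.132 + 25.200 + 14.007 + 47.997 = 231.336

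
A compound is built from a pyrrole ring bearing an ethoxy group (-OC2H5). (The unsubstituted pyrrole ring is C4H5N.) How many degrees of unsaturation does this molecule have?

3

Atom tally by fragment:
  pyrrole ring core → C:4 H:5 N:1
  (− 1 ring H displaced by substituents)
  + OC2H5 → C:2 H:5 O:1
Element totals:
  C: 6
  H: 9
  N: 1
  O: 1
Molecular formula: C6H9NO.
DoU = (2C + 2 + N − H − X) / 2 = (2·6 + 2 + 1 − 9 − 0) / 2 = 3.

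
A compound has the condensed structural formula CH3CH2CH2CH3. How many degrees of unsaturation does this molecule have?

Atom tally by fragment:
  CH3 → C:1 H:3
  CH2 → C:1 H:2
  CH2 → C:1 H:2
  CH3 → C:1 H:3
Element totals:
  C: 4
  H: 10
Molecular formula: C4H10.
DoU = (2C + 2 + N − H − X) / 2 = (2·4 + 2 + 0 − 10 − 0) / 2 = 0.

0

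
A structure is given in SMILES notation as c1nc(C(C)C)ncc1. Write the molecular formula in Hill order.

Atom tally by fragment:
  pyrimidine ring core → C:4 H:4 N:2
  (− 1 ring H displaced by substituents)
  + CH(CH3)2 → C:3 H:7
Element totals:
  C: 7
  H: 10
  N: 2

C7H10N2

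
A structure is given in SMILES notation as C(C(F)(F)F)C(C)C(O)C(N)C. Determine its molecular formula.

Atom tally by fragment:
  F3CCH2 → C:2 H:2 F:3
  CH(CH3) → C:2 H:4
  CH(OH) → C:1 H:2 O:1
  CH(NH2) → C:1 H:3 N:1
  CH3 → C:1 H:3
Element totals:
  C: 7
  H: 14
  F: 3
  N: 1
  O: 1

C7H14F3NO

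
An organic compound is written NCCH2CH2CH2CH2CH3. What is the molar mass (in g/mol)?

97.16 g/mol

Atom tally by fragment:
  NCCH2 → C:2 H:2 N:1
  CH2 → C:1 H:2
  CH2 → C:1 H:2
  CH2 → C:1 H:2
  CH3 → C:1 H:3
Element totals:
  C: 6
  H: 11
  N: 1
Molecular formula: C6H11N.
  M = 6(12.011) + 11(1.008) + 14.007
    = 72.066 + 11.088 + 14.007 = 97.161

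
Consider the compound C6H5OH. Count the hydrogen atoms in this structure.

Atom tally by fragment:
  benzene ring core → C:6 H:6
  (− 1 ring H displaced by substituents)
  + OH → O:1 H:1
Element totals:
  C: 6
  H: 6
  O: 1

6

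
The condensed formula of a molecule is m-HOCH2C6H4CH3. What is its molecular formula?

Element totals:
  C: 8
  H: 10
  O: 1

C8H10O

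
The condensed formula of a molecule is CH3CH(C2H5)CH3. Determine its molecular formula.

C5H12

Element totals:
  C: 5
  H: 12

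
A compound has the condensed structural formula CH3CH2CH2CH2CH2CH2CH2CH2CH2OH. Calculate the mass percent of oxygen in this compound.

11.09%

Atom tally by fragment:
  CH3 → C:1 H:3
  CH2 → C:1 H:2
  CH2 → C:1 H:2
  CH2 → C:1 H:2
  CH2 → C:1 H:2
  CH2 → C:1 H:2
  CH2 → C:1 H:2
  CH2CH2OH → C:2 H:5 O:1
Element totals:
  C: 9
  H: 20
  O: 1
Molecular formula: C9H20O.
Molar mass = 144.258 g/mol.
Mass from O: 1 × 15.999 = 15.999 g/mol.
%O = 15.999 / 144.258 × 100 = 11.09%.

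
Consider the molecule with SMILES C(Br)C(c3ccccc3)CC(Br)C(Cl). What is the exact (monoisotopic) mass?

337.9073

Atom tally by fragment:
  BrCH2 → C:1 H:2 Br:1
  CH(C6H5) → C:7 H:6
  CH2 → C:1 H:2
  CH(Br) → C:1 H:1 Br:1
  CH2Cl → C:1 H:2 Cl:1
Element totals:
  C: 11
  H: 13
  Br: 2
  Cl: 1
Molecular formula: C11H13Br2Cl.
  M = 11(12.0) + 13(1.007825) + 2(78.918338) + 34.968853
    = 132.000000 + 13.101725 + 157.836676 + 34.968853 = 337.907254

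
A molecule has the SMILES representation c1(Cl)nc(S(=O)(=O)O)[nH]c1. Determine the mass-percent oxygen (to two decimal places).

26.29%

Atom tally by fragment:
  imidazole ring core → C:3 H:4 N:2
  (− 2 ring H displaced by substituents)
  + Cl → Cl:1
  + SO3H → S:1 O:3 H:1
Element totals:
  C: 3
  H: 3
  Cl: 1
  N: 2
  O: 3
  S: 1
Molecular formula: C3H3ClN2O3S.
Molar mass = 182.578 g/mol.
Mass from O: 3 × 15.999 = 47.997 g/mol.
%O = 47.997 / 182.578 × 100 = 26.29%.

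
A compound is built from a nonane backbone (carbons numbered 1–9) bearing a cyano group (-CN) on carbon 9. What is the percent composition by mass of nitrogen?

Atom tally by fragment:
  CH3 → C:1 H:3
  CH2 → C:1 H:2
  CH2 → C:1 H:2
  CH2 → C:1 H:2
  CH2 → C:1 H:2
  CH2 → C:1 H:2
  CH2 → C:1 H:2
  CH2 → C:1 H:2
  CH2CN → C:2 H:2 N:1
Element totals:
  C: 10
  H: 19
  N: 1
Molecular formula: C10H19N.
Molar mass = 153.269 g/mol.
Mass from N: 1 × 14.007 = 14.007 g/mol.
%N = 14.007 / 153.269 × 100 = 9.14%.

9.14%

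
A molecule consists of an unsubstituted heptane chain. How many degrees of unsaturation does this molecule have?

0

Atom tally by fragment:
  CH3 → C:1 H:3
  CH2 → C:1 H:2
  CH2 → C:1 H:2
  CH2 → C:1 H:2
  CH2 → C:1 H:2
  CH2 → C:1 H:2
  CH3 → C:1 H:3
Element totals:
  C: 7
  H: 16
Molecular formula: C7H16.
DoU = (2C + 2 + N − H − X) / 2 = (2·7 + 2 + 0 − 16 − 0) / 2 = 0.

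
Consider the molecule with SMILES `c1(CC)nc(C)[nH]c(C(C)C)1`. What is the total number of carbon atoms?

Atom tally by fragment:
  imidazole ring core → C:3 H:4 N:2
  (− 3 ring H displaced by substituents)
  + C2H5 → C:2 H:5
  + CH3 → C:1 H:3
  + CH(CH3)2 → C:3 H:7
Element totals:
  C: 9
  H: 16
  N: 2

9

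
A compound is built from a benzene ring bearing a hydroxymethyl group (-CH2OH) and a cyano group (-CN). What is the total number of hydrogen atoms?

Atom tally by fragment:
  benzene ring core → C:6 H:6
  (− 2 ring H displaced by substituents)
  + CH2OH → C:1 H:3 O:1
  + CN → C:1 N:1
Element totals:
  C: 8
  H: 7
  N: 1
  O: 1

7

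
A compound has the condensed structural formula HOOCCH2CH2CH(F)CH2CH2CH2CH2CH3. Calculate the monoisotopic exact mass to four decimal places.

176.1213

Element totals:
  C: 9
  H: 17
  F: 1
  O: 2
Molecular formula: C9H17FO2.
  M = 9(12.0) + 17(1.007825) + 18.998403 + 2(15.994915)
    = 108.000000 + 17.133025 + 18.998403 + 31.989830 = 176.121258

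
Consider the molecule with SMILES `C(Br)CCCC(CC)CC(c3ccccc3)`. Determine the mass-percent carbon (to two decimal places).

Atom tally by fragment:
  BrCH2 → C:1 H:2 Br:1
  CH2 → C:1 H:2
  CH2 → C:1 H:2
  CH2 → C:1 H:2
  CH(C2H5) → C:3 H:6
  CH2 → C:1 H:2
  CH2C6H5 → C:7 H:7
Element totals:
  C: 15
  H: 23
  Br: 1
Molecular formula: C15H23Br.
Molar mass = 283.253 g/mol.
Mass from C: 15 × 12.011 = 180.165 g/mol.
%C = 180.165 / 283.253 × 100 = 63.61%.

63.61%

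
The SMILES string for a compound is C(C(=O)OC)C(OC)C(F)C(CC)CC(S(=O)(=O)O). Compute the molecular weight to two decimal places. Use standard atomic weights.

300.34 g/mol

Atom tally by fragment:
  CH3OOCCH2 → C:3 H:5 O:2
  CH(OCH3) → C:2 H:4 O:1
  CH(F) → C:1 H:1 F:1
  CH(C2H5) → C:3 H:6
  CH2 → C:1 H:2
  CH2SO3H → C:1 H:3 S:1 O:3
Element totals:
  C: 11
  H: 21
  F: 1
  O: 6
  S: 1
Molecular formula: C11H21FO6S.
  M = 11(12.011) + 21(1.008) + 18.998 + 6(15.999) + 32.06
    = 132.121 + 21.168 + 18.998 + 95.994 + 32.060 = 300.341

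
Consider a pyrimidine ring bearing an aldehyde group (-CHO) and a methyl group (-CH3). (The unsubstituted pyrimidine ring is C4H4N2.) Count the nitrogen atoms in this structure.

Atom tally by fragment:
  pyrimidine ring core → C:4 H:4 N:2
  (− 2 ring H displaced by substituents)
  + CHO → C:1 H:1 O:1
  + CH3 → C:1 H:3
Element totals:
  C: 6
  H: 6
  N: 2
  O: 1

2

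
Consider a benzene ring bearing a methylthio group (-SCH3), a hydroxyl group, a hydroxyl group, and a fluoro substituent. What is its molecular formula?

Atom tally by fragment:
  benzene ring core → C:6 H:6
  (− 4 ring H displaced by substituents)
  + SCH3 → C:1 H:3 S:1
  + OH → O:1 H:1
  + OH → O:1 H:1
  + F → F:1
Element totals:
  C: 7
  H: 7
  F: 1
  O: 2
  S: 1

C7H7FO2S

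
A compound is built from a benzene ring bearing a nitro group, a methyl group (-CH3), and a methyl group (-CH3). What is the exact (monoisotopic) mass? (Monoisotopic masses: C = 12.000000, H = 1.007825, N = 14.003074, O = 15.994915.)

Atom tally by fragment:
  benzene ring core → C:6 H:6
  (− 3 ring H displaced by substituents)
  + NO2 → N:1 O:2
  + CH3 → C:1 H:3
  + CH3 → C:1 H:3
Element totals:
  C: 8
  H: 9
  N: 1
  O: 2
Molecular formula: C8H9NO2.
  M = 8(12.0) + 9(1.007825) + 14.003074 + 2(15.994915)
    = 96.000000 + 9.070425 + 14.003074 + 31.989830 = 151.063329

151.0633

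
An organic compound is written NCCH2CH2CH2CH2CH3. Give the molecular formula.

C6H11N

Element totals:
  C: 6
  H: 11
  N: 1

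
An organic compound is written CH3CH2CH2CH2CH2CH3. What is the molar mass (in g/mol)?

86.18 g/mol

Element totals:
  C: 6
  H: 14
Molecular formula: C6H14.
  M = 6(12.011) + 14(1.008)
    = 72.066 + 14.112 = 86.178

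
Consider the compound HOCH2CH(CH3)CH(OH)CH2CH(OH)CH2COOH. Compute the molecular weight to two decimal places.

192.21 g/mol

Atom tally by fragment:
  HOCH2 → C:1 H:3 O:1
  CH(CH3) → C:2 H:4
  CH(OH) → C:1 H:2 O:1
  CH2 → C:1 H:2
  CH(OH) → C:1 H:2 O:1
  CH2COOH → C:2 H:3 O:2
Element totals:
  C: 8
  H: 16
  O: 5
Molecular formula: C8H16O5.
  M = 8(12.011) + 16(1.008) + 5(15.999)
    = 96.088 + 16.128 + 79.995 = 192.211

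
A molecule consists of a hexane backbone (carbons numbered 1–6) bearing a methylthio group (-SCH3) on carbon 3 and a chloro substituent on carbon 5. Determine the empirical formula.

C7H15ClS

Atom tally by fragment:
  CH3 → C:1 H:3
  CH2 → C:1 H:2
  CH(SCH3) → C:2 H:4 S:1
  CH2 → C:1 H:2
  CH(Cl) → C:1 H:1 Cl:1
  CH3 → C:1 H:3
Element totals:
  C: 7
  H: 15
  Cl: 1
  S: 1
Molecular formula: C7H15ClS.
gcd of subscripts (7, 1, 15, 1) = 1, so the empirical formula equals the molecular formula.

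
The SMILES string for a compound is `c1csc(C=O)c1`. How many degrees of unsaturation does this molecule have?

Atom tally by fragment:
  thiophene ring core → C:4 H:4 S:1
  (− 1 ring H displaced by substituents)
  + CHO → C:1 H:1 O:1
Element totals:
  C: 5
  H: 4
  O: 1
  S: 1
Molecular formula: C5H4OS.
DoU = (2C + 2 + N − H − X) / 2 = (2·5 + 2 + 0 − 4 − 0) / 2 = 4.

4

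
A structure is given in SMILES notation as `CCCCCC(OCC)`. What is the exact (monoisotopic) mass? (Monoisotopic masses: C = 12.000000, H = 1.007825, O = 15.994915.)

Atom tally by fragment:
  CH3 → C:1 H:3
  CH2 → C:1 H:2
  CH2 → C:1 H:2
  CH2 → C:1 H:2
  CH2 → C:1 H:2
  CH2OC2H5 → C:3 H:7 O:1
Element totals:
  C: 8
  H: 18
  O: 1
Molecular formula: C8H18O.
  M = 8(12.0) + 18(1.007825) + 15.994915
    = 96.000000 + 18.140850 + 15.994915 = 130.135765

130.1358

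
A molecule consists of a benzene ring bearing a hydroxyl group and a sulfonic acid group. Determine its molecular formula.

C6H6O4S

Atom tally by fragment:
  benzene ring core → C:6 H:6
  (− 2 ring H displaced by substituents)
  + OH → O:1 H:1
  + SO3H → S:1 O:3 H:1
Element totals:
  C: 6
  H: 6
  O: 4
  S: 1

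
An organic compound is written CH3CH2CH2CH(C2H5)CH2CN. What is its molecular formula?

Atom tally by fragment:
  CH3 → C:1 H:3
  CH2 → C:1 H:2
  CH2 → C:1 H:2
  CH(C2H5) → C:3 H:6
  CH2CN → C:2 H:2 N:1
Element totals:
  C: 8
  H: 15
  N: 1

C8H15N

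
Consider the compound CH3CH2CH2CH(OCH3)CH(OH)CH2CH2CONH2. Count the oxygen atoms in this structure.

Element totals:
  C: 9
  H: 19
  N: 1
  O: 3

3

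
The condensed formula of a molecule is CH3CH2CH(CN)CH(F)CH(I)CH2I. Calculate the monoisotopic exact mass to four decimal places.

Element totals:
  C: 7
  H: 10
  F: 1
  I: 2
  N: 1
Molecular formula: C7H10FI2N.
  M = 7(12.0) + 10(1.007825) + 18.998403 + 2(126.904472) + 14.003074
    = 84.000000 + 10.078250 + 18.998403 + 253.808944 + 14.003074 = 380.888671

380.8887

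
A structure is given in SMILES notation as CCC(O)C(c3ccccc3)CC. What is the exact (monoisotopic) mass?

178.1358

Atom tally by fragment:
  CH3 → C:1 H:3
  CH2 → C:1 H:2
  CH(OH) → C:1 H:2 O:1
  CH(C6H5) → C:7 H:6
  CH2 → C:1 H:2
  CH3 → C:1 H:3
Element totals:
  C: 12
  H: 18
  O: 1
Molecular formula: C12H18O.
  M = 12(12.0) + 18(1.007825) + 15.994915
    = 144.000000 + 18.140850 + 15.994915 = 178.135765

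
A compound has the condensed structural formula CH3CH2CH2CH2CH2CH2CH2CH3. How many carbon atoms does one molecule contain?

Element totals:
  C: 8
  H: 18

8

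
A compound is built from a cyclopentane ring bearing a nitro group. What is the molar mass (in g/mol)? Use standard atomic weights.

115.13 g/mol

Atom tally by fragment:
  cyclopentane ring core → C:5 H:10
  (− 1 ring H displaced by substituents)
  + NO2 → N:1 O:2
Element totals:
  C: 5
  H: 9
  N: 1
  O: 2
Molecular formula: C5H9NO2.
  M = 5(12.011) + 9(1.008) + 14.007 + 2(15.999)
    = 60.055 + 9.072 + 14.007 + 31.998 = 115.132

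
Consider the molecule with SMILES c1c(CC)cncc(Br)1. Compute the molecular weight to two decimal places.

Atom tally by fragment:
  pyridine ring core → C:5 H:5 N:1
  (− 2 ring H displaced by substituents)
  + C2H5 → C:2 H:5
  + Br → Br:1
Element totals:
  C: 7
  H: 8
  Br: 1
  N: 1
Molecular formula: C7H8BrN.
  M = 7(12.011) + 8(1.008) + 79.904 + 14.007
    = 84.077 + 8.064 + 79.904 + 14.007 = 186.052

186.05 g/mol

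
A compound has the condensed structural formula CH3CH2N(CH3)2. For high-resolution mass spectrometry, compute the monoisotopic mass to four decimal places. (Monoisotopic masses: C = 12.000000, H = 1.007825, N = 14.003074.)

73.0891

Atom tally by fragment:
  CH3 → C:1 H:3
  CH2N(CH3)2 → C:3 H:8 N:1
Element totals:
  C: 4
  H: 11
  N: 1
Molecular formula: C4H11N.
  M = 4(12.0) + 11(1.007825) + 14.003074
    = 48.000000 + 11.086075 + 14.003074 = 73.089149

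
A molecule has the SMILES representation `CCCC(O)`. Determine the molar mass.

Atom tally by fragment:
  CH3 → C:1 H:3
  CH2 → C:1 H:2
  CH2 → C:1 H:2
  CH2OH → C:1 H:3 O:1
Element totals:
  C: 4
  H: 10
  O: 1
Molecular formula: C4H10O.
  M = 4(12.011) + 10(1.008) + 15.999
    = 48.044 + 10.080 + 15.999 = 74.123

74.12 g/mol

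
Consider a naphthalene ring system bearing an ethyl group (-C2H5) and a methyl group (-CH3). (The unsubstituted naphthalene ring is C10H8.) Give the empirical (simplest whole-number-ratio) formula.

C13H14

Atom tally by fragment:
  naphthalene ring system core → C:10 H:8
  (− 2 ring H displaced by substituents)
  + C2H5 → C:2 H:5
  + CH3 → C:1 H:3
Element totals:
  C: 13
  H: 14
Molecular formula: C13H14.
gcd of subscripts (13, 14) = 1, so the empirical formula equals the molecular formula.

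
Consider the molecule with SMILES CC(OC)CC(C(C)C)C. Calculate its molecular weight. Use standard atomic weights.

144.26 g/mol

Atom tally by fragment:
  CH3 → C:1 H:3
  CH(OCH3) → C:2 H:4 O:1
  CH2 → C:1 H:2
  CH(CH(CH3)2) → C:4 H:8
  CH3 → C:1 H:3
Element totals:
  C: 9
  H: 20
  O: 1
Molecular formula: C9H20O.
  M = 9(12.011) + 20(1.008) + 15.999
    = 108.099 + 20.160 + 15.999 = 144.258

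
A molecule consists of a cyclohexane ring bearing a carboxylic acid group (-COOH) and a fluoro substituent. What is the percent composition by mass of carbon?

Atom tally by fragment:
  cyclohexane ring core → C:6 H:12
  (− 2 ring H displaced by substituents)
  + COOH → C:1 H:1 O:2
  + F → F:1
Element totals:
  C: 7
  H: 11
  F: 1
  O: 2
Molecular formula: C7H11FO2.
Molar mass = 146.161 g/mol.
Mass from C: 7 × 12.011 = 84.077 g/mol.
%C = 84.077 / 146.161 × 100 = 57.52%.

57.52%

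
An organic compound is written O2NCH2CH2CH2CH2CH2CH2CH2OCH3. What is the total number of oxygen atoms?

Atom tally by fragment:
  O2NCH2 → C:1 H:2 N:1 O:2
  CH2 → C:1 H:2
  CH2 → C:1 H:2
  CH2 → C:1 H:2
  CH2 → C:1 H:2
  CH2 → C:1 H:2
  CH2OCH3 → C:2 H:5 O:1
Element totals:
  C: 8
  H: 17
  N: 1
  O: 3

3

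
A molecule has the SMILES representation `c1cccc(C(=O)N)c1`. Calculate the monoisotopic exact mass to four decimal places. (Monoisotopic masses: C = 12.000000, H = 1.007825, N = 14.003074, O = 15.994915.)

121.0528

Atom tally by fragment:
  benzene ring core → C:6 H:6
  (− 1 ring H displaced by substituents)
  + CONH2 → C:1 H:2 O:1 N:1
Element totals:
  C: 7
  H: 7
  N: 1
  O: 1
Molecular formula: C7H7NO.
  M = 7(12.0) + 7(1.007825) + 14.003074 + 15.994915
    = 84.000000 + 7.054775 + 14.003074 + 15.994915 = 121.052764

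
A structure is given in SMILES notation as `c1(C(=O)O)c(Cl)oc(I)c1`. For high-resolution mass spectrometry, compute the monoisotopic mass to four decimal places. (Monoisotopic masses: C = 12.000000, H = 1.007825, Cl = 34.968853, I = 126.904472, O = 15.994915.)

Atom tally by fragment:
  furan ring core → C:4 H:4 O:1
  (− 3 ring H displaced by substituents)
  + COOH → C:1 H:1 O:2
  + Cl → Cl:1
  + I → I:1
Element totals:
  C: 5
  H: 2
  Cl: 1
  I: 1
  O: 3
Molecular formula: C5H2ClIO3.
  M = 5(12.0) + 2(1.007825) + 34.968853 + 126.904472 + 3(15.994915)
    = 60.000000 + 2.015650 + 34.968853 + 126.904472 + 47.984745 = 271.873720

271.8737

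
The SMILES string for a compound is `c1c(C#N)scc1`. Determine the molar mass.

109.15 g/mol

Atom tally by fragment:
  thiophene ring core → C:4 H:4 S:1
  (− 1 ring H displaced by substituents)
  + CN → C:1 N:1
Element totals:
  C: 5
  H: 3
  N: 1
  S: 1
Molecular formula: C5H3NS.
  M = 5(12.011) + 3(1.008) + 14.007 + 32.06
    = 60.055 + 3.024 + 14.007 + 32.060 = 109.146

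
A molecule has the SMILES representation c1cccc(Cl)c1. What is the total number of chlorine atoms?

1

Atom tally by fragment:
  benzene ring core → C:6 H:6
  (− 1 ring H displaced by substituents)
  + Cl → Cl:1
Element totals:
  C: 6
  H: 5
  Cl: 1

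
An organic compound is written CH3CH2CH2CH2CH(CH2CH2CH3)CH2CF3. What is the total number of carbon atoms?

Element totals:
  C: 10
  H: 19
  F: 3

10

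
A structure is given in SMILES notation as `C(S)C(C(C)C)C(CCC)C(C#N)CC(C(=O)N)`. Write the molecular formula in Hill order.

Atom tally by fragment:
  HSCH2 → C:1 H:3 S:1
  CH(CH(CH3)2) → C:4 H:8
  CH(CH2CH2CH3) → C:4 H:8
  CH(CN) → C:2 H:1 N:1
  CH2 → C:1 H:2
  CH2CONH2 → C:2 H:4 O:1 N:1
Element totals:
  C: 14
  H: 26
  N: 2
  O: 1
  S: 1

C14H26N2OS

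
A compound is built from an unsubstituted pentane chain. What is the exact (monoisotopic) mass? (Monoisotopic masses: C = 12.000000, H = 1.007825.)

Atom tally by fragment:
  CH3 → C:1 H:3
  CH2 → C:1 H:2
  CH2 → C:1 H:2
  CH2 → C:1 H:2
  CH3 → C:1 H:3
Element totals:
  C: 5
  H: 12
Molecular formula: C5H12.
  M = 5(12.0) + 12(1.007825)
    = 60.000000 + 12.093900 = 72.093900

72.0939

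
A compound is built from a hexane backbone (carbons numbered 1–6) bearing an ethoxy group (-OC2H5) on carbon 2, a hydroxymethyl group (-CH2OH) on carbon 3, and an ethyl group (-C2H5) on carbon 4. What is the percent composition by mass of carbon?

Atom tally by fragment:
  CH3 → C:1 H:3
  CH(OC2H5) → C:3 H:6 O:1
  CH(CH2OH) → C:2 H:4 O:1
  CH(C2H5) → C:3 H:6
  CH2 → C:1 H:2
  CH3 → C:1 H:3
Element totals:
  C: 11
  H: 24
  O: 2
Molecular formula: C11H24O2.
Molar mass = 188.311 g/mol.
Mass from C: 11 × 12.011 = 132.121 g/mol.
%C = 132.121 / 188.311 × 100 = 70.16%.

70.16%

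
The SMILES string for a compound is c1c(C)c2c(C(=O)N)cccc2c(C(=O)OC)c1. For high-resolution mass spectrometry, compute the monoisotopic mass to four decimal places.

243.0895

Atom tally by fragment:
  naphthalene ring system core → C:10 H:8
  (− 3 ring H displaced by substituents)
  + CH3 → C:1 H:3
  + CONH2 → C:1 H:2 O:1 N:1
  + COOCH3 → C:2 H:3 O:2
Element totals:
  C: 14
  H: 13
  N: 1
  O: 3
Molecular formula: C14H13NO3.
  M = 14(12.0) + 13(1.007825) + 14.003074 + 3(15.994915)
    = 168.000000 + 13.101725 + 14.003074 + 47.984745 = 243.089544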